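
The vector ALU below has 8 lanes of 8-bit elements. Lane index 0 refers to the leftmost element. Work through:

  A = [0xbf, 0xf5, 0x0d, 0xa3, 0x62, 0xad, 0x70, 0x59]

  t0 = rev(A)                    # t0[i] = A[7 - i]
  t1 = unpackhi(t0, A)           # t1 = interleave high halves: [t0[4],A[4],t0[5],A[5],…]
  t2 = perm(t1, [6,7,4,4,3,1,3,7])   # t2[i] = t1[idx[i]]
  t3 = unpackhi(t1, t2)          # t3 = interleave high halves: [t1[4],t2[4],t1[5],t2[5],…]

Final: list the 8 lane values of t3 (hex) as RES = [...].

  t0: 59 70 ad 62 a3 0d f5 bf
  t1: a3 62 0d ad f5 70 bf 59
  t2: bf 59 f5 f5 ad 62 ad 59
  t3: f5 ad 70 62 bf ad 59 59

RES = [ 0xf5  0xad  0x70  0x62  0xbf  0xad  0x59  0x59 ]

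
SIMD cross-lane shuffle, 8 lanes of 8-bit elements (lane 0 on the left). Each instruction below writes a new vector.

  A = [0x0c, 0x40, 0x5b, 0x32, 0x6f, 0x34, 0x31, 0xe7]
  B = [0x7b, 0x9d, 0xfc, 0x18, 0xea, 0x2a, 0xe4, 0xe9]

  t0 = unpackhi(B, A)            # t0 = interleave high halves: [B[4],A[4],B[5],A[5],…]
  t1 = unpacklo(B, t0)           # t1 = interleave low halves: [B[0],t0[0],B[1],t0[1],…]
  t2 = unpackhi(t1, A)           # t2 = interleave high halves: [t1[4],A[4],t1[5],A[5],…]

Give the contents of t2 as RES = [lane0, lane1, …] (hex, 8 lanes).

RES = [ 0xfc  0x6f  0x2a  0x34  0x18  0x31  0x34  0xe7 ]

  t0: ea 6f 2a 34 e4 31 e9 e7
  t1: 7b ea 9d 6f fc 2a 18 34
  t2: fc 6f 2a 34 18 31 34 e7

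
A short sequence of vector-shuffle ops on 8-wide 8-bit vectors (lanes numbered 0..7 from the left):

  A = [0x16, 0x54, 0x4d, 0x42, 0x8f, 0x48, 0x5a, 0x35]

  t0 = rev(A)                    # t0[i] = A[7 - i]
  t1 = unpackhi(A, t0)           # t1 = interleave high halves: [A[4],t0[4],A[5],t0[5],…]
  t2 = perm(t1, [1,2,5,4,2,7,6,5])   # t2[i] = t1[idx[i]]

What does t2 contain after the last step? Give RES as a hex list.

RES = [0x42, 0x48, 0x54, 0x5a, 0x48, 0x16, 0x35, 0x54]

→ t0 |35|5a|48|8f|42|4d|54|16|
→ t1 |8f|42|48|4d|5a|54|35|16|
→ t2 |42|48|54|5a|48|16|35|54|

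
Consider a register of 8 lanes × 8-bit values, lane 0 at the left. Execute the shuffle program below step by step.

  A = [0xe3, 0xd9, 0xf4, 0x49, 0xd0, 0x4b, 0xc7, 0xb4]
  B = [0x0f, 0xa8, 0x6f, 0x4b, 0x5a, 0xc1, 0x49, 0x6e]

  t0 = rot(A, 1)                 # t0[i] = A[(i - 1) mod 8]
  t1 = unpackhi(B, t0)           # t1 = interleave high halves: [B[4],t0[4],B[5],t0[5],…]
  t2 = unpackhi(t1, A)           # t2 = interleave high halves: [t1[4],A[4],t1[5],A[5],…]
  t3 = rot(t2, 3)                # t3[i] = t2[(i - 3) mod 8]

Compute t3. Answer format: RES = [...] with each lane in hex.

  t0: b4 e3 d9 f4 49 d0 4b c7
  t1: 5a 49 c1 d0 49 4b 6e c7
  t2: 49 d0 4b 4b 6e c7 c7 b4
  t3: c7 c7 b4 49 d0 4b 4b 6e

RES = [ 0xc7  0xc7  0xb4  0x49  0xd0  0x4b  0x4b  0x6e ]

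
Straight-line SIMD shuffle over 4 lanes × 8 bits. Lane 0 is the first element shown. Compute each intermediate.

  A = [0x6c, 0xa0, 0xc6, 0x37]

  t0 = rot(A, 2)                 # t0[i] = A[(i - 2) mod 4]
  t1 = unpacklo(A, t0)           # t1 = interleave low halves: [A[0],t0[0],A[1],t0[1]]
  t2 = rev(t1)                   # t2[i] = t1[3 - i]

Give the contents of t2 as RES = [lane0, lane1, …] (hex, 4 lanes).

RES = [ 0x37  0xa0  0xc6  0x6c ]

  t0: c6 37 6c a0
  t1: 6c c6 a0 37
  t2: 37 a0 c6 6c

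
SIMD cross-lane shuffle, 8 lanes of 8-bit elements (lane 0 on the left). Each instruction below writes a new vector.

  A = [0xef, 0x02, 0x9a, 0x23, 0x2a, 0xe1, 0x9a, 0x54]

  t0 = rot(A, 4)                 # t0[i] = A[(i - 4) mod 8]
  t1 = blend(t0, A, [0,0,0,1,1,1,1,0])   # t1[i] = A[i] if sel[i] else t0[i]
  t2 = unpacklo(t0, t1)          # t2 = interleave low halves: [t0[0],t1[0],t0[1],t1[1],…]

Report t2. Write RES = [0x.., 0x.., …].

t0 = [0x2a, 0xe1, 0x9a, 0x54, 0xef, 0x02, 0x9a, 0x23]
t1 = [0x2a, 0xe1, 0x9a, 0x23, 0x2a, 0xe1, 0x9a, 0x23]
t2 = [0x2a, 0x2a, 0xe1, 0xe1, 0x9a, 0x9a, 0x54, 0x23]

RES = [ 0x2a  0x2a  0xe1  0xe1  0x9a  0x9a  0x54  0x23 ]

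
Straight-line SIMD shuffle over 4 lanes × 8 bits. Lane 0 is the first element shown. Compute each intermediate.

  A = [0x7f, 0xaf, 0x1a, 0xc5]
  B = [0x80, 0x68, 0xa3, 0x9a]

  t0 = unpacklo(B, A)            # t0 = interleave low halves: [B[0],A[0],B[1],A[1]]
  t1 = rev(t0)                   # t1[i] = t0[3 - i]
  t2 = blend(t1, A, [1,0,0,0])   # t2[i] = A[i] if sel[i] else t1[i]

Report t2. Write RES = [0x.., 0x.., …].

RES = [0x7f, 0x68, 0x7f, 0x80]

→ t0 |80|7f|68|af|
→ t1 |af|68|7f|80|
→ t2 |7f|68|7f|80|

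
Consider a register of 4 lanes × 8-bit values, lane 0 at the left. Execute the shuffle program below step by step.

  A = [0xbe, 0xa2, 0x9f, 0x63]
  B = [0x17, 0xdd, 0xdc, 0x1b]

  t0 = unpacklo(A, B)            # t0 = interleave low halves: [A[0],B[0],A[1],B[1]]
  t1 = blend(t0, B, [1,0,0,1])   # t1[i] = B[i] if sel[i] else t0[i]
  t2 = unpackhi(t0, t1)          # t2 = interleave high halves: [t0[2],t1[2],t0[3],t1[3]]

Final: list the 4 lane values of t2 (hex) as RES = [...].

RES = [ 0xa2  0xa2  0xdd  0x1b ]

t0 = [0xbe, 0x17, 0xa2, 0xdd]
t1 = [0x17, 0x17, 0xa2, 0x1b]
t2 = [0xa2, 0xa2, 0xdd, 0x1b]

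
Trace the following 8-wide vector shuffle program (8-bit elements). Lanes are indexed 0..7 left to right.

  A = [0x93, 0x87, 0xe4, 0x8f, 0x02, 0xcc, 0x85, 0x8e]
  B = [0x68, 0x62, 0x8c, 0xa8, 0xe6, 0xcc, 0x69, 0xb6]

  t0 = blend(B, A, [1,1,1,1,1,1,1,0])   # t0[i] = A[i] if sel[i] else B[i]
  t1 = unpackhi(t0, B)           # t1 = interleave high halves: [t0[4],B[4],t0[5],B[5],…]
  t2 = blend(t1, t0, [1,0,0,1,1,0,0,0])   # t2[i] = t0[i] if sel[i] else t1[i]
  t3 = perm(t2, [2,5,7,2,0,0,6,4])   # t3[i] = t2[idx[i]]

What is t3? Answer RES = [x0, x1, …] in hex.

t0 = [0x93, 0x87, 0xe4, 0x8f, 0x02, 0xcc, 0x85, 0xb6]
t1 = [0x02, 0xe6, 0xcc, 0xcc, 0x85, 0x69, 0xb6, 0xb6]
t2 = [0x93, 0xe6, 0xcc, 0x8f, 0x02, 0x69, 0xb6, 0xb6]
t3 = [0xcc, 0x69, 0xb6, 0xcc, 0x93, 0x93, 0xb6, 0x02]

RES = [0xcc, 0x69, 0xb6, 0xcc, 0x93, 0x93, 0xb6, 0x02]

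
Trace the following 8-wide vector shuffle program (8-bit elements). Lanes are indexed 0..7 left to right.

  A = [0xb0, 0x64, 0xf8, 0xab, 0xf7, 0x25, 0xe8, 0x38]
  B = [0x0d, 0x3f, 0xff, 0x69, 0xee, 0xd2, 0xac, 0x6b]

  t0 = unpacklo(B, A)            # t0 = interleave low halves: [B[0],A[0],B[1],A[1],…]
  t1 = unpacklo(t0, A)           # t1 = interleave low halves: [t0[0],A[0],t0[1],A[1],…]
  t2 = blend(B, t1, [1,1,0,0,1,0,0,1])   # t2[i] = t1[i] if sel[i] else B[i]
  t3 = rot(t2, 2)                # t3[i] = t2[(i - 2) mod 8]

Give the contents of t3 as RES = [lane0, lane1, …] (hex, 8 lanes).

RES = [0xac, 0xab, 0x0d, 0xb0, 0xff, 0x69, 0x3f, 0xd2]

→ t0 |0d|b0|3f|64|ff|f8|69|ab|
→ t1 |0d|b0|b0|64|3f|f8|64|ab|
→ t2 |0d|b0|ff|69|3f|d2|ac|ab|
→ t3 |ac|ab|0d|b0|ff|69|3f|d2|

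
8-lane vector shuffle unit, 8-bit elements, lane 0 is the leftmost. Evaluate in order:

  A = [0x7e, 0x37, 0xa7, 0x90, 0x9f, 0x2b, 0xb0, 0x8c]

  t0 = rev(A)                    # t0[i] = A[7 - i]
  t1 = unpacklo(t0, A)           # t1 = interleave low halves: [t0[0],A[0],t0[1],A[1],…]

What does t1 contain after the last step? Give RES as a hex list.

t0 = [0x8c, 0xb0, 0x2b, 0x9f, 0x90, 0xa7, 0x37, 0x7e]
t1 = [0x8c, 0x7e, 0xb0, 0x37, 0x2b, 0xa7, 0x9f, 0x90]

RES = [ 0x8c  0x7e  0xb0  0x37  0x2b  0xa7  0x9f  0x90 ]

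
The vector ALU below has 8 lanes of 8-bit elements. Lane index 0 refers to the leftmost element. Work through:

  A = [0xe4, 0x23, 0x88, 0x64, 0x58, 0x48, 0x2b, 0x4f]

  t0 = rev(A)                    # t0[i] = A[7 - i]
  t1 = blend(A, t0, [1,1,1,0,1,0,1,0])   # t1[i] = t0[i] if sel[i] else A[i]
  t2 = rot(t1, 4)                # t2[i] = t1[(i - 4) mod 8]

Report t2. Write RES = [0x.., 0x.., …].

t0 = [0x4f, 0x2b, 0x48, 0x58, 0x64, 0x88, 0x23, 0xe4]
t1 = [0x4f, 0x2b, 0x48, 0x64, 0x64, 0x48, 0x23, 0x4f]
t2 = [0x64, 0x48, 0x23, 0x4f, 0x4f, 0x2b, 0x48, 0x64]

RES = [ 0x64  0x48  0x23  0x4f  0x4f  0x2b  0x48  0x64 ]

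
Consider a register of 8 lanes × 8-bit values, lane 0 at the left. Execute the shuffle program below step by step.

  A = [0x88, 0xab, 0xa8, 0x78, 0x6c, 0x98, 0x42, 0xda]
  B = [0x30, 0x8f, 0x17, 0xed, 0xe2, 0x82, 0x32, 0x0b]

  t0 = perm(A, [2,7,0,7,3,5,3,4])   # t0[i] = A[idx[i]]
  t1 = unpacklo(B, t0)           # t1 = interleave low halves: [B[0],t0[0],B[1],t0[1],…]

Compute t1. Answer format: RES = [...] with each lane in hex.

RES = [ 0x30  0xa8  0x8f  0xda  0x17  0x88  0xed  0xda ]

  t0: a8 da 88 da 78 98 78 6c
  t1: 30 a8 8f da 17 88 ed da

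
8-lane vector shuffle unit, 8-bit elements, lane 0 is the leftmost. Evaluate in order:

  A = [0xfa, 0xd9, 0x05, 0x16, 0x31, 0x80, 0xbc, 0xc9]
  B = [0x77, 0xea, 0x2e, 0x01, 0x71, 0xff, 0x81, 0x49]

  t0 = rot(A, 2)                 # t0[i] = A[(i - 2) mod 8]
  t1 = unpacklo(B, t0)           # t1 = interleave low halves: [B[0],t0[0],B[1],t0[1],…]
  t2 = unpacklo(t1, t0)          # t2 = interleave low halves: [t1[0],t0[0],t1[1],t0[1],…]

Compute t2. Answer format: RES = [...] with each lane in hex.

RES = [0x77, 0xbc, 0xbc, 0xc9, 0xea, 0xfa, 0xc9, 0xd9]

  t0: bc c9 fa d9 05 16 31 80
  t1: 77 bc ea c9 2e fa 01 d9
  t2: 77 bc bc c9 ea fa c9 d9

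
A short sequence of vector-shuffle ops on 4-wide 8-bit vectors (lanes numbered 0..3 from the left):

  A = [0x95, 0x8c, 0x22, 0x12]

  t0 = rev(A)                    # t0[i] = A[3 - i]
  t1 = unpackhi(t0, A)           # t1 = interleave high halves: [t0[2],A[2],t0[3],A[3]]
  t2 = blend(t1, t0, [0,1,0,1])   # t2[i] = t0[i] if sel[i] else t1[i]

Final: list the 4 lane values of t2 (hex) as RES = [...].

t0 = [0x12, 0x22, 0x8c, 0x95]
t1 = [0x8c, 0x22, 0x95, 0x12]
t2 = [0x8c, 0x22, 0x95, 0x95]

RES = [0x8c, 0x22, 0x95, 0x95]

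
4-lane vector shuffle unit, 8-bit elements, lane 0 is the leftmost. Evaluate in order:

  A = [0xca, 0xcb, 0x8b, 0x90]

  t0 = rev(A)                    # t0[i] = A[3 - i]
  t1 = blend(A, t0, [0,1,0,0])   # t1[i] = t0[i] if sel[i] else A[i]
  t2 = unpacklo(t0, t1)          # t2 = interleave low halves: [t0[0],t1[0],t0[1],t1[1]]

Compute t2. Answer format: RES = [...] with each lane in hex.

RES = [ 0x90  0xca  0x8b  0x8b ]

  t0: 90 8b cb ca
  t1: ca 8b 8b 90
  t2: 90 ca 8b 8b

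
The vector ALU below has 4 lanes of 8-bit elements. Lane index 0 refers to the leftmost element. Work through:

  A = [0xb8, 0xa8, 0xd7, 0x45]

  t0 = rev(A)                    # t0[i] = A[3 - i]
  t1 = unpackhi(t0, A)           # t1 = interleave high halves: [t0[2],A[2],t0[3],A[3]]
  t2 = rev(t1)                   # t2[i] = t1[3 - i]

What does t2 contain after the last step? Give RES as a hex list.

RES = [0x45, 0xb8, 0xd7, 0xa8]

→ t0 |45|d7|a8|b8|
→ t1 |a8|d7|b8|45|
→ t2 |45|b8|d7|a8|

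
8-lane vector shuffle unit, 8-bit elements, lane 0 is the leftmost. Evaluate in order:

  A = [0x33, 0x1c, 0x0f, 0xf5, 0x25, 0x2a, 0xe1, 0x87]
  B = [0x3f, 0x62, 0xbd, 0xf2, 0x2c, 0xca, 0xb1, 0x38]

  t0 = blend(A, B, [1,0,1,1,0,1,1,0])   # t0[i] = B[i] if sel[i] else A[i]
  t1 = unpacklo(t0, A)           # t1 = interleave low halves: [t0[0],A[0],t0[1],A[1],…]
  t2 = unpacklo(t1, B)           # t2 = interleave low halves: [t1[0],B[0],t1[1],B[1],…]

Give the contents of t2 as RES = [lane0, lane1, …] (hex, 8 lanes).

RES = [0x3f, 0x3f, 0x33, 0x62, 0x1c, 0xbd, 0x1c, 0xf2]

  t0: 3f 1c bd f2 25 ca b1 87
  t1: 3f 33 1c 1c bd 0f f2 f5
  t2: 3f 3f 33 62 1c bd 1c f2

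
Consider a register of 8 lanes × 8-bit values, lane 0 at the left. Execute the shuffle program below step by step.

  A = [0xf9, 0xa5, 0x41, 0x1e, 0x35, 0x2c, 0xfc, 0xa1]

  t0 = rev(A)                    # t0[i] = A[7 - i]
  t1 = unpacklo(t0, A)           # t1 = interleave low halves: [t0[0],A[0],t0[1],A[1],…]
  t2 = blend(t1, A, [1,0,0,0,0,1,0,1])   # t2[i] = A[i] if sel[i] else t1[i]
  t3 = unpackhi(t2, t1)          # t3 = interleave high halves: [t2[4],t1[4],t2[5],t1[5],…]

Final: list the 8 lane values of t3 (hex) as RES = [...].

RES = [ 0x2c  0x2c  0x2c  0x41  0x35  0x35  0xa1  0x1e ]

→ t0 |a1|fc|2c|35|1e|41|a5|f9|
→ t1 |a1|f9|fc|a5|2c|41|35|1e|
→ t2 |f9|f9|fc|a5|2c|2c|35|a1|
→ t3 |2c|2c|2c|41|35|35|a1|1e|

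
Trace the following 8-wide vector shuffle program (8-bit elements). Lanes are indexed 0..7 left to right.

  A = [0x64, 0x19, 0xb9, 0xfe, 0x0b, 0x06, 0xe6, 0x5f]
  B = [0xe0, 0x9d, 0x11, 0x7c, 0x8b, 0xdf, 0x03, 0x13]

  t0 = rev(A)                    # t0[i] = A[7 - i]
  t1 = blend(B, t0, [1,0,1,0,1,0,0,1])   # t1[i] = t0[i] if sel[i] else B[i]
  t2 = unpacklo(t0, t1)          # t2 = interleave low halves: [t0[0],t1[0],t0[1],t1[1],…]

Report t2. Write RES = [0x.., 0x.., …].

→ t0 |5f|e6|06|0b|fe|b9|19|64|
→ t1 |5f|9d|06|7c|fe|df|03|64|
→ t2 |5f|5f|e6|9d|06|06|0b|7c|

RES = [0x5f, 0x5f, 0xe6, 0x9d, 0x06, 0x06, 0x0b, 0x7c]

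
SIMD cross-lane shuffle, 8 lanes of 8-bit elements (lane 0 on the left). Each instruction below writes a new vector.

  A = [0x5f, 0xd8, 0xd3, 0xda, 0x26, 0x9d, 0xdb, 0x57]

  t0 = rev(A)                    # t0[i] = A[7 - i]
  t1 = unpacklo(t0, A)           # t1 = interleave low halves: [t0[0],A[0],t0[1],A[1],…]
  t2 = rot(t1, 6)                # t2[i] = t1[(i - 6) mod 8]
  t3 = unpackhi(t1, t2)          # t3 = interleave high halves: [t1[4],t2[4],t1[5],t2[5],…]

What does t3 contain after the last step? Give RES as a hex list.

RES = [0x9d, 0x26, 0xd3, 0xda, 0x26, 0x57, 0xda, 0x5f]

  t0: 57 db 9d 26 da d3 d8 5f
  t1: 57 5f db d8 9d d3 26 da
  t2: db d8 9d d3 26 da 57 5f
  t3: 9d 26 d3 da 26 57 da 5f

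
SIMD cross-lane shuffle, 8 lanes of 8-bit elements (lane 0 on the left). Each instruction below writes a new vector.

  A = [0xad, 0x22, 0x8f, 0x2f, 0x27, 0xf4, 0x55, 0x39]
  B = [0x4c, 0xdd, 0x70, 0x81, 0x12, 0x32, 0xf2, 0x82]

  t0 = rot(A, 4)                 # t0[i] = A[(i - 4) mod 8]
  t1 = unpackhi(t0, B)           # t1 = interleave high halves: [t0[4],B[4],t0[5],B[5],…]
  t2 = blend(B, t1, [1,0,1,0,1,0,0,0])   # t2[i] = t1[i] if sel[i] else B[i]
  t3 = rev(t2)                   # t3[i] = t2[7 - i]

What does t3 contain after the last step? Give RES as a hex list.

RES = [0x82, 0xf2, 0x32, 0x8f, 0x81, 0x22, 0xdd, 0xad]

  t0: 27 f4 55 39 ad 22 8f 2f
  t1: ad 12 22 32 8f f2 2f 82
  t2: ad dd 22 81 8f 32 f2 82
  t3: 82 f2 32 8f 81 22 dd ad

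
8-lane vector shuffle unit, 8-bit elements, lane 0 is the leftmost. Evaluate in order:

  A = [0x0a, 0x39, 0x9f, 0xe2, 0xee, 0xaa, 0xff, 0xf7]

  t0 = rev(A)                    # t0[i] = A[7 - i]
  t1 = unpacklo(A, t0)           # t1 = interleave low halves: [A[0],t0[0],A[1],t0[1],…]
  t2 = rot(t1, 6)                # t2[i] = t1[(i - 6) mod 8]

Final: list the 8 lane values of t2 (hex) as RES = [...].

RES = [ 0x39  0xff  0x9f  0xaa  0xe2  0xee  0x0a  0xf7 ]

→ t0 |f7|ff|aa|ee|e2|9f|39|0a|
→ t1 |0a|f7|39|ff|9f|aa|e2|ee|
→ t2 |39|ff|9f|aa|e2|ee|0a|f7|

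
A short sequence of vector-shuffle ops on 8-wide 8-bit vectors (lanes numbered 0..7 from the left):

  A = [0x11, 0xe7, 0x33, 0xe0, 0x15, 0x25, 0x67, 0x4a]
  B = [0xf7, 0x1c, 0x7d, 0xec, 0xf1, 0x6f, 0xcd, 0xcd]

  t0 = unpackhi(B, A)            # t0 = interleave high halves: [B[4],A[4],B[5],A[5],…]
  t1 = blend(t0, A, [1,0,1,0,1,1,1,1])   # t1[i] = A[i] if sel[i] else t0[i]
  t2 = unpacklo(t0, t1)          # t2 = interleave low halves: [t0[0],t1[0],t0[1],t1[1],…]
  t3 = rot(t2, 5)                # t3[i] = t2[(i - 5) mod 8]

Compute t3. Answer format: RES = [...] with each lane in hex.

RES = [0x15, 0x6f, 0x33, 0x25, 0x25, 0xf1, 0x11, 0x15]

→ t0 |f1|15|6f|25|cd|67|cd|4a|
→ t1 |11|15|33|25|15|25|67|4a|
→ t2 |f1|11|15|15|6f|33|25|25|
→ t3 |15|6f|33|25|25|f1|11|15|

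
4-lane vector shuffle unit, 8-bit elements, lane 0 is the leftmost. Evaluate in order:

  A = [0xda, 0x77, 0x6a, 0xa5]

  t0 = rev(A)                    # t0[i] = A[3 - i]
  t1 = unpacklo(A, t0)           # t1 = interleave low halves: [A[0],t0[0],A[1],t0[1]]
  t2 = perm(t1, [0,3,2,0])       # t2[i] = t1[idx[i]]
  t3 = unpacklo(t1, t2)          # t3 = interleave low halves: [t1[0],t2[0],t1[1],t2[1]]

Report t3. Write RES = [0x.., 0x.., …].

t0 = [0xa5, 0x6a, 0x77, 0xda]
t1 = [0xda, 0xa5, 0x77, 0x6a]
t2 = [0xda, 0x6a, 0x77, 0xda]
t3 = [0xda, 0xda, 0xa5, 0x6a]

RES = [ 0xda  0xda  0xa5  0x6a ]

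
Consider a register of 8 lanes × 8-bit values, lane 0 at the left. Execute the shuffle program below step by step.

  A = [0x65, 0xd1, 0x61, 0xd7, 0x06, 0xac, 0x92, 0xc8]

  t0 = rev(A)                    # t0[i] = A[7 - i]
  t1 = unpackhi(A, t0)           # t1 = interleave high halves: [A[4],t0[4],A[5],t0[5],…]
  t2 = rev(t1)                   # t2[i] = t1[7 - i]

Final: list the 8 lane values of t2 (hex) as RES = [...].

t0 = [0xc8, 0x92, 0xac, 0x06, 0xd7, 0x61, 0xd1, 0x65]
t1 = [0x06, 0xd7, 0xac, 0x61, 0x92, 0xd1, 0xc8, 0x65]
t2 = [0x65, 0xc8, 0xd1, 0x92, 0x61, 0xac, 0xd7, 0x06]

RES = [0x65, 0xc8, 0xd1, 0x92, 0x61, 0xac, 0xd7, 0x06]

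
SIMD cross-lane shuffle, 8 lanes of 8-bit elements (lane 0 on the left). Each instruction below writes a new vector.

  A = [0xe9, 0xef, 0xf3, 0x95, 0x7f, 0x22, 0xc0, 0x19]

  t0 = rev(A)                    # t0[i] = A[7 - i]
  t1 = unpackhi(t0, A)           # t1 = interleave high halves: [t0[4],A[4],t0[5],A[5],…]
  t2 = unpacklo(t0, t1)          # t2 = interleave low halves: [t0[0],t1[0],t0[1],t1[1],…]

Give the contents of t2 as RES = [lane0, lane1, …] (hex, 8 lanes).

t0 = [0x19, 0xc0, 0x22, 0x7f, 0x95, 0xf3, 0xef, 0xe9]
t1 = [0x95, 0x7f, 0xf3, 0x22, 0xef, 0xc0, 0xe9, 0x19]
t2 = [0x19, 0x95, 0xc0, 0x7f, 0x22, 0xf3, 0x7f, 0x22]

RES = [0x19, 0x95, 0xc0, 0x7f, 0x22, 0xf3, 0x7f, 0x22]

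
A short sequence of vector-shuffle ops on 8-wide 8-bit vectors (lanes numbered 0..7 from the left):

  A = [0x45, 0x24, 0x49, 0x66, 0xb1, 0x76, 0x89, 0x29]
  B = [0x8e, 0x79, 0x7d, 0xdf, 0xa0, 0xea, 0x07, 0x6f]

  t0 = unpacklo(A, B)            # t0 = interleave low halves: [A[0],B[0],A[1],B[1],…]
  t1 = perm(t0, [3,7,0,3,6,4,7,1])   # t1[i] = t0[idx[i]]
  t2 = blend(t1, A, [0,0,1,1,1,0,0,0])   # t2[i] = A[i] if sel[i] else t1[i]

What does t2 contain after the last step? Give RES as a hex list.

RES = [0x79, 0xdf, 0x49, 0x66, 0xb1, 0x49, 0xdf, 0x8e]

  t0: 45 8e 24 79 49 7d 66 df
  t1: 79 df 45 79 66 49 df 8e
  t2: 79 df 49 66 b1 49 df 8e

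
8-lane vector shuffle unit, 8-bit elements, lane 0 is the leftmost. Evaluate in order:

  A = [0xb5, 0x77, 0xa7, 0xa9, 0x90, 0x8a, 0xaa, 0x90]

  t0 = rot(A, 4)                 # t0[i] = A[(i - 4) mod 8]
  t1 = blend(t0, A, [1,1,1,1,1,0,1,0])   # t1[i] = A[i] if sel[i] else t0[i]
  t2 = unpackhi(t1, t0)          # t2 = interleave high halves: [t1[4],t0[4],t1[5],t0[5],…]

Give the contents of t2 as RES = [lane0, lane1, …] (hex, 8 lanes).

→ t0 |90|8a|aa|90|b5|77|a7|a9|
→ t1 |b5|77|a7|a9|90|77|aa|a9|
→ t2 |90|b5|77|77|aa|a7|a9|a9|

RES = [ 0x90  0xb5  0x77  0x77  0xaa  0xa7  0xa9  0xa9 ]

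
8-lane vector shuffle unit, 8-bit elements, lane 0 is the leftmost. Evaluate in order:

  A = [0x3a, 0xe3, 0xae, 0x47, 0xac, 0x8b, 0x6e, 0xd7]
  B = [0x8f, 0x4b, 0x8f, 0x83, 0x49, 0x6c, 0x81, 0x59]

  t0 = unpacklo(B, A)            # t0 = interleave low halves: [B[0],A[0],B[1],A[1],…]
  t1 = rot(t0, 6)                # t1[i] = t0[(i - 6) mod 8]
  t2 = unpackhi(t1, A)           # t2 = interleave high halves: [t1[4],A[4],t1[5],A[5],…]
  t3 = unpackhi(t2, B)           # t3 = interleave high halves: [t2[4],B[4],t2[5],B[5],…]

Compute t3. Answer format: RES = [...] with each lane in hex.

RES = [ 0x8f  0x49  0x6e  0x6c  0x3a  0x81  0xd7  0x59 ]

  t0: 8f 3a 4b e3 8f ae 83 47
  t1: 4b e3 8f ae 83 47 8f 3a
  t2: 83 ac 47 8b 8f 6e 3a d7
  t3: 8f 49 6e 6c 3a 81 d7 59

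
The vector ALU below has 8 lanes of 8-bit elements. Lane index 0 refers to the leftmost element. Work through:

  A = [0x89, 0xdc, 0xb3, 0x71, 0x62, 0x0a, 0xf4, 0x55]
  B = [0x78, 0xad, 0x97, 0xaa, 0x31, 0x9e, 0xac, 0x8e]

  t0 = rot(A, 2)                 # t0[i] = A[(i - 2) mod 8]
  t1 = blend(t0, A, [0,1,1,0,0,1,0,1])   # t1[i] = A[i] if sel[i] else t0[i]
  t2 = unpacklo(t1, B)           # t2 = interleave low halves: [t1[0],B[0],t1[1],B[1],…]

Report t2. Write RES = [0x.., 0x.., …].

t0 = [0xf4, 0x55, 0x89, 0xdc, 0xb3, 0x71, 0x62, 0x0a]
t1 = [0xf4, 0xdc, 0xb3, 0xdc, 0xb3, 0x0a, 0x62, 0x55]
t2 = [0xf4, 0x78, 0xdc, 0xad, 0xb3, 0x97, 0xdc, 0xaa]

RES = [ 0xf4  0x78  0xdc  0xad  0xb3  0x97  0xdc  0xaa ]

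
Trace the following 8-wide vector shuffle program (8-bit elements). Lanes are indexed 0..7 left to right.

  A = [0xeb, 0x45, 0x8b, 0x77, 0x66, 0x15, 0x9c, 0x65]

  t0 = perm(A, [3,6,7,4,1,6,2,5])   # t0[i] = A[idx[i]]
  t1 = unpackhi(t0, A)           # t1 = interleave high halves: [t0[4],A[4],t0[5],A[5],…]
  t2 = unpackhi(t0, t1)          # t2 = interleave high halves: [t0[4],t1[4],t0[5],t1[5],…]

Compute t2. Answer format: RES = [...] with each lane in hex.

RES = [ 0x45  0x8b  0x9c  0x9c  0x8b  0x15  0x15  0x65 ]

  t0: 77 9c 65 66 45 9c 8b 15
  t1: 45 66 9c 15 8b 9c 15 65
  t2: 45 8b 9c 9c 8b 15 15 65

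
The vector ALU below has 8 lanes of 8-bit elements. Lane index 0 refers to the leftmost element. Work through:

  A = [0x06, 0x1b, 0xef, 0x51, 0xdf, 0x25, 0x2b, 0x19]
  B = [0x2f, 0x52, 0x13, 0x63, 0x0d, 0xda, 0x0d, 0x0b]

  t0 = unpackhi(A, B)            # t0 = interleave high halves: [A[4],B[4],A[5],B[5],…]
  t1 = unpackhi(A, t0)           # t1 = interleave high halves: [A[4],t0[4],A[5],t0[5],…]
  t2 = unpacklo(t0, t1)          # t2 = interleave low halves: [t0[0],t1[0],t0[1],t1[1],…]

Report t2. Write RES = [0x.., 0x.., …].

→ t0 |df|0d|25|da|2b|0d|19|0b|
→ t1 |df|2b|25|0d|2b|19|19|0b|
→ t2 |df|df|0d|2b|25|25|da|0d|

RES = [0xdf, 0xdf, 0x0d, 0x2b, 0x25, 0x25, 0xda, 0x0d]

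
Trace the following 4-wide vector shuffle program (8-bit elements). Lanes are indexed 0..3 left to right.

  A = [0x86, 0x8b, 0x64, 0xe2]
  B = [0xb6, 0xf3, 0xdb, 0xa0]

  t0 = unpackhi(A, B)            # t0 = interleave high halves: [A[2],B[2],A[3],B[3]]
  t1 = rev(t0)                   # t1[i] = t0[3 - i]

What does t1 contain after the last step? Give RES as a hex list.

→ t0 |64|db|e2|a0|
→ t1 |a0|e2|db|64|

RES = [0xa0, 0xe2, 0xdb, 0x64]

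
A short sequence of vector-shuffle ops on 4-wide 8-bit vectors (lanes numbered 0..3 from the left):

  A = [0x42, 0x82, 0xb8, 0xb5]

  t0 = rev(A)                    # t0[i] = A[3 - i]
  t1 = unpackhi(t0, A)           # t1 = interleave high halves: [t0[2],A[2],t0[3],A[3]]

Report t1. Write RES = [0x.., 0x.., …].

RES = [0x82, 0xb8, 0x42, 0xb5]

  t0: b5 b8 82 42
  t1: 82 b8 42 b5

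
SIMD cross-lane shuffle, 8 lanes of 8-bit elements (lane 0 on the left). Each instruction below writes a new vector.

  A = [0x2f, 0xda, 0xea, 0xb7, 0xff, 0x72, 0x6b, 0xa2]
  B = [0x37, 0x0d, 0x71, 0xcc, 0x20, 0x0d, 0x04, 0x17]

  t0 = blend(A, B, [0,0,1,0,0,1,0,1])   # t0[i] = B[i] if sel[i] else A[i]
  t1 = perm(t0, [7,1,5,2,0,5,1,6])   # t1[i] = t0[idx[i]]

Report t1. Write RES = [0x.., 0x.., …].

  t0: 2f da 71 b7 ff 0d 6b 17
  t1: 17 da 0d 71 2f 0d da 6b

RES = [0x17, 0xda, 0x0d, 0x71, 0x2f, 0x0d, 0xda, 0x6b]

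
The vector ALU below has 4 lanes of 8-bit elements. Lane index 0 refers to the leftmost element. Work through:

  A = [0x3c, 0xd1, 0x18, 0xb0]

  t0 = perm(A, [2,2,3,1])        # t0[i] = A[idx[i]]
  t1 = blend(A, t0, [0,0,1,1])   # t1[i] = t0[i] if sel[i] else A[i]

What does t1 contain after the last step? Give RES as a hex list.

RES = [ 0x3c  0xd1  0xb0  0xd1 ]

  t0: 18 18 b0 d1
  t1: 3c d1 b0 d1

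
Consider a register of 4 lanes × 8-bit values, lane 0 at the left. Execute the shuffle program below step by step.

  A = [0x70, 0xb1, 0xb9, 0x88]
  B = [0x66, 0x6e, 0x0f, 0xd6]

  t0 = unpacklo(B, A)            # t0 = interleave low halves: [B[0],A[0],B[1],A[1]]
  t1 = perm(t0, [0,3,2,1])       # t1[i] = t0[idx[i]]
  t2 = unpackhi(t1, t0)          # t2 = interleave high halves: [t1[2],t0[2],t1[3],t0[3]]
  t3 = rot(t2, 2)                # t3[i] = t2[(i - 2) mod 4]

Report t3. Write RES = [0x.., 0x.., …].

RES = [ 0x70  0xb1  0x6e  0x6e ]

→ t0 |66|70|6e|b1|
→ t1 |66|b1|6e|70|
→ t2 |6e|6e|70|b1|
→ t3 |70|b1|6e|6e|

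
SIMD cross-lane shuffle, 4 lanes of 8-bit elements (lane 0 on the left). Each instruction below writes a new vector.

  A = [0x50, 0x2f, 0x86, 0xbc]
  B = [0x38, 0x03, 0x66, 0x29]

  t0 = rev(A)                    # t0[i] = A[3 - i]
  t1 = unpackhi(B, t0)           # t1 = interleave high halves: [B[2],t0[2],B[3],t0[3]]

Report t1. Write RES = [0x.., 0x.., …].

RES = [0x66, 0x2f, 0x29, 0x50]

t0 = [0xbc, 0x86, 0x2f, 0x50]
t1 = [0x66, 0x2f, 0x29, 0x50]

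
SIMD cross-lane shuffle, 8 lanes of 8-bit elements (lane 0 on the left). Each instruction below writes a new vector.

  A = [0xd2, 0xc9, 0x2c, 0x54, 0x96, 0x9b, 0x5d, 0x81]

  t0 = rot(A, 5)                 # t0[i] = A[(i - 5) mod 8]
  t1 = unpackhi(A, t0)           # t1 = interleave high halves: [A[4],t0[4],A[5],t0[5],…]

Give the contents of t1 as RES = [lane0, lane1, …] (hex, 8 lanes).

RES = [ 0x96  0x81  0x9b  0xd2  0x5d  0xc9  0x81  0x2c ]

t0 = [0x54, 0x96, 0x9b, 0x5d, 0x81, 0xd2, 0xc9, 0x2c]
t1 = [0x96, 0x81, 0x9b, 0xd2, 0x5d, 0xc9, 0x81, 0x2c]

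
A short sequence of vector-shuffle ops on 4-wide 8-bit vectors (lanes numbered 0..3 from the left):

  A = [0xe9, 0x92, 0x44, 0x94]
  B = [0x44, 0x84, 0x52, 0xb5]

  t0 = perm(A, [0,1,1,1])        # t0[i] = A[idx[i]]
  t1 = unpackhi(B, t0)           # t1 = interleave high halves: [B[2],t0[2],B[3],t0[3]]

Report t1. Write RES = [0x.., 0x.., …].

t0 = [0xe9, 0x92, 0x92, 0x92]
t1 = [0x52, 0x92, 0xb5, 0x92]

RES = [ 0x52  0x92  0xb5  0x92 ]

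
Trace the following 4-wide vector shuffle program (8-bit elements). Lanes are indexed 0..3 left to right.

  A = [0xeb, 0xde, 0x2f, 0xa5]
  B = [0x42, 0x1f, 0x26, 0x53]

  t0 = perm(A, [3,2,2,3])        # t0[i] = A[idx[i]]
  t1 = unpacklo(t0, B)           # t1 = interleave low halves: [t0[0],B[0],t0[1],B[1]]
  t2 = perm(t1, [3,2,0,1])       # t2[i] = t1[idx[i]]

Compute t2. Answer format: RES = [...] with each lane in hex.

  t0: a5 2f 2f a5
  t1: a5 42 2f 1f
  t2: 1f 2f a5 42

RES = [0x1f, 0x2f, 0xa5, 0x42]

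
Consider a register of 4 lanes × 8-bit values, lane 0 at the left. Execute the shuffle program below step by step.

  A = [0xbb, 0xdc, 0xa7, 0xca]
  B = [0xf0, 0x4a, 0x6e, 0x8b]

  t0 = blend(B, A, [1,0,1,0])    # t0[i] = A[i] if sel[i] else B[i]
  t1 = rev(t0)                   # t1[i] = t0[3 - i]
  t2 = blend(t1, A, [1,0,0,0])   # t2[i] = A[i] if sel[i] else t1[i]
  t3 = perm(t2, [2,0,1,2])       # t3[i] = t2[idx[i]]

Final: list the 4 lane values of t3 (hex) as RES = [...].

RES = [ 0x4a  0xbb  0xa7  0x4a ]

→ t0 |bb|4a|a7|8b|
→ t1 |8b|a7|4a|bb|
→ t2 |bb|a7|4a|bb|
→ t3 |4a|bb|a7|4a|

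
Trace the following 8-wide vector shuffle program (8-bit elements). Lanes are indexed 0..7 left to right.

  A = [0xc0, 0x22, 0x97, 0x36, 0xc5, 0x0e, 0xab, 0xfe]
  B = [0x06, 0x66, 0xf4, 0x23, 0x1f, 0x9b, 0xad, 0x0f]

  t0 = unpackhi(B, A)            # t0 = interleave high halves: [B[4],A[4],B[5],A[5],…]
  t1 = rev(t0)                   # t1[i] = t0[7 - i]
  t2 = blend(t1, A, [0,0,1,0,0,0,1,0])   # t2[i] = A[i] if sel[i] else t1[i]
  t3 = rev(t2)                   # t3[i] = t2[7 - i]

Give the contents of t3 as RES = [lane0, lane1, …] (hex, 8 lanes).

  t0: 1f c5 9b 0e ad ab 0f fe
  t1: fe 0f ab ad 0e 9b c5 1f
  t2: fe 0f 97 ad 0e 9b ab 1f
  t3: 1f ab 9b 0e ad 97 0f fe

RES = [0x1f, 0xab, 0x9b, 0x0e, 0xad, 0x97, 0x0f, 0xfe]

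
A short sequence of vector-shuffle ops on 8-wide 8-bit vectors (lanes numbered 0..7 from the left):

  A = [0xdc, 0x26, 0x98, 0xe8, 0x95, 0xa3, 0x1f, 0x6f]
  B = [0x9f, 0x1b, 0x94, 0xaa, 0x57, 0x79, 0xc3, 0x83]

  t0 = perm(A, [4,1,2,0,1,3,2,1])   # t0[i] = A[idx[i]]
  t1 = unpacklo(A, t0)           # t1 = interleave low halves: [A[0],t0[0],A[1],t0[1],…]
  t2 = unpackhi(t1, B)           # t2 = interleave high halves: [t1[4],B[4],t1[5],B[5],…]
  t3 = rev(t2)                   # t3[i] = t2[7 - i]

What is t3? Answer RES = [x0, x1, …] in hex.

RES = [0x83, 0xdc, 0xc3, 0xe8, 0x79, 0x98, 0x57, 0x98]

t0 = [0x95, 0x26, 0x98, 0xdc, 0x26, 0xe8, 0x98, 0x26]
t1 = [0xdc, 0x95, 0x26, 0x26, 0x98, 0x98, 0xe8, 0xdc]
t2 = [0x98, 0x57, 0x98, 0x79, 0xe8, 0xc3, 0xdc, 0x83]
t3 = [0x83, 0xdc, 0xc3, 0xe8, 0x79, 0x98, 0x57, 0x98]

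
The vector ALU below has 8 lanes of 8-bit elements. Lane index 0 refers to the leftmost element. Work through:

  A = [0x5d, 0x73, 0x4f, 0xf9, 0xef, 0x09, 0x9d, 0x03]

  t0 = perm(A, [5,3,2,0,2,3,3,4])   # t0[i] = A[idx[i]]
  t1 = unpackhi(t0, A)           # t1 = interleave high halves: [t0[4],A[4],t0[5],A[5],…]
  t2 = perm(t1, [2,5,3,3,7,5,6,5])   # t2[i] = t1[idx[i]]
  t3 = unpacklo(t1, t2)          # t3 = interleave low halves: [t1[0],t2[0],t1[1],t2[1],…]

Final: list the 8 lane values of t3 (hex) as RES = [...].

  t0: 09 f9 4f 5d 4f f9 f9 ef
  t1: 4f ef f9 09 f9 9d ef 03
  t2: f9 9d 09 09 03 9d ef 9d
  t3: 4f f9 ef 9d f9 09 09 09

RES = [0x4f, 0xf9, 0xef, 0x9d, 0xf9, 0x09, 0x09, 0x09]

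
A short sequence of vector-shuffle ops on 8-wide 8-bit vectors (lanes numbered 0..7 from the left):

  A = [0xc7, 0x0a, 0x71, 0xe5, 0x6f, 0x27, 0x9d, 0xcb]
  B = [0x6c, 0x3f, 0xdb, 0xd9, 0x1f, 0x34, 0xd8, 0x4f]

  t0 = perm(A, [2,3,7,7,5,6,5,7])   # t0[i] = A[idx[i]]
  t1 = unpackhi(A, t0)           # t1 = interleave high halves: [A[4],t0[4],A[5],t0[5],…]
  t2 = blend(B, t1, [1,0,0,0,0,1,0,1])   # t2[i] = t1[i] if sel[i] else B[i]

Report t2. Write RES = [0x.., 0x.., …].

→ t0 |71|e5|cb|cb|27|9d|27|cb|
→ t1 |6f|27|27|9d|9d|27|cb|cb|
→ t2 |6f|3f|db|d9|1f|27|d8|cb|

RES = [0x6f, 0x3f, 0xdb, 0xd9, 0x1f, 0x27, 0xd8, 0xcb]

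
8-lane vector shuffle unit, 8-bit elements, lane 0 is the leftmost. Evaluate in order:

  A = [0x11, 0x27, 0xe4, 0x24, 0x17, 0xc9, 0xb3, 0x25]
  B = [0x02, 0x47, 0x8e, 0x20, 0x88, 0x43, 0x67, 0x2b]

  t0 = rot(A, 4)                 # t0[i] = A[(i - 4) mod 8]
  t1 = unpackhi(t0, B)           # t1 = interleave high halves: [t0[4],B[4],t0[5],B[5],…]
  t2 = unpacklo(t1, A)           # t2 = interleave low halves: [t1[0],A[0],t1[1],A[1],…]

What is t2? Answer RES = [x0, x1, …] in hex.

RES = [ 0x11  0x11  0x88  0x27  0x27  0xe4  0x43  0x24 ]

t0 = [0x17, 0xc9, 0xb3, 0x25, 0x11, 0x27, 0xe4, 0x24]
t1 = [0x11, 0x88, 0x27, 0x43, 0xe4, 0x67, 0x24, 0x2b]
t2 = [0x11, 0x11, 0x88, 0x27, 0x27, 0xe4, 0x43, 0x24]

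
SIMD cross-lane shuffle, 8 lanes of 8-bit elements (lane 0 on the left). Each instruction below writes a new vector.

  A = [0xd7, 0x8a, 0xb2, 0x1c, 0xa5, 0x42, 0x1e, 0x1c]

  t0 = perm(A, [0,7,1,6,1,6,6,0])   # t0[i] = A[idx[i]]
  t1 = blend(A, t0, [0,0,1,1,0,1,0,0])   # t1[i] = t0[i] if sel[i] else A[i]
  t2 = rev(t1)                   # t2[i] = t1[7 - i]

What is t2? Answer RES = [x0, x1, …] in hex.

t0 = [0xd7, 0x1c, 0x8a, 0x1e, 0x8a, 0x1e, 0x1e, 0xd7]
t1 = [0xd7, 0x8a, 0x8a, 0x1e, 0xa5, 0x1e, 0x1e, 0x1c]
t2 = [0x1c, 0x1e, 0x1e, 0xa5, 0x1e, 0x8a, 0x8a, 0xd7]

RES = [0x1c, 0x1e, 0x1e, 0xa5, 0x1e, 0x8a, 0x8a, 0xd7]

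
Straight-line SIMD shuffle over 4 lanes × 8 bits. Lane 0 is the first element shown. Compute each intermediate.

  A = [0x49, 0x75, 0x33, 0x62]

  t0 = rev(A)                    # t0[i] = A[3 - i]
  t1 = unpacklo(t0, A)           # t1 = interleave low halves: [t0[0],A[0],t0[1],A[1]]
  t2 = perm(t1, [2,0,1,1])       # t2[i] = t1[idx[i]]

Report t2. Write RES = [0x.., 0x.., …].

RES = [ 0x33  0x62  0x49  0x49 ]

  t0: 62 33 75 49
  t1: 62 49 33 75
  t2: 33 62 49 49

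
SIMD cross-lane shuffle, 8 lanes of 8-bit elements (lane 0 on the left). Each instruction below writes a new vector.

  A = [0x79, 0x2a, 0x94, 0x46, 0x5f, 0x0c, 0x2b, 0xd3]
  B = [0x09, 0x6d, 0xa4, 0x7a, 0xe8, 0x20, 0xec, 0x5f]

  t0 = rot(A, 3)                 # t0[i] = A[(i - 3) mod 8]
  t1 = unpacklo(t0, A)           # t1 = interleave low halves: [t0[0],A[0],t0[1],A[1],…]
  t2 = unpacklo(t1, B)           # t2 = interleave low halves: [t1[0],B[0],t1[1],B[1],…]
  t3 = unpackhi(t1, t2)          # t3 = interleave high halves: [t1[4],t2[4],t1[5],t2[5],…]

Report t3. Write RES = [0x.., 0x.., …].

t0 = [0x0c, 0x2b, 0xd3, 0x79, 0x2a, 0x94, 0x46, 0x5f]
t1 = [0x0c, 0x79, 0x2b, 0x2a, 0xd3, 0x94, 0x79, 0x46]
t2 = [0x0c, 0x09, 0x79, 0x6d, 0x2b, 0xa4, 0x2a, 0x7a]
t3 = [0xd3, 0x2b, 0x94, 0xa4, 0x79, 0x2a, 0x46, 0x7a]

RES = [0xd3, 0x2b, 0x94, 0xa4, 0x79, 0x2a, 0x46, 0x7a]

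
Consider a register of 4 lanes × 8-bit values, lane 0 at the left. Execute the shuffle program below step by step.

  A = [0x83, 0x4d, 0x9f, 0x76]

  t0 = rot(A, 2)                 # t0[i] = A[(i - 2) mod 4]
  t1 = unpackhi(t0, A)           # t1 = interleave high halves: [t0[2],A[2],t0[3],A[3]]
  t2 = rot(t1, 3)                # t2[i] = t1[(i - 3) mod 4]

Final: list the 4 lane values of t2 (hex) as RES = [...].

  t0: 9f 76 83 4d
  t1: 83 9f 4d 76
  t2: 9f 4d 76 83

RES = [0x9f, 0x4d, 0x76, 0x83]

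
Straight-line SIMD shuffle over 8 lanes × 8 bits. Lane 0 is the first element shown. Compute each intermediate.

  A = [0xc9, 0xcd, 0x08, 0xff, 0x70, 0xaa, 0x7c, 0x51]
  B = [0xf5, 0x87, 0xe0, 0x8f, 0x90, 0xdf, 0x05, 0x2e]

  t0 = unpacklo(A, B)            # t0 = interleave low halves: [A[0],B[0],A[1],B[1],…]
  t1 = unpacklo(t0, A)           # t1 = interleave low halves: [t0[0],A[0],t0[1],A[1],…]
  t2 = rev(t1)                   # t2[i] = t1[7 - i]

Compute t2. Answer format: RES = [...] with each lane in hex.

→ t0 |c9|f5|cd|87|08|e0|ff|8f|
→ t1 |c9|c9|f5|cd|cd|08|87|ff|
→ t2 |ff|87|08|cd|cd|f5|c9|c9|

RES = [0xff, 0x87, 0x08, 0xcd, 0xcd, 0xf5, 0xc9, 0xc9]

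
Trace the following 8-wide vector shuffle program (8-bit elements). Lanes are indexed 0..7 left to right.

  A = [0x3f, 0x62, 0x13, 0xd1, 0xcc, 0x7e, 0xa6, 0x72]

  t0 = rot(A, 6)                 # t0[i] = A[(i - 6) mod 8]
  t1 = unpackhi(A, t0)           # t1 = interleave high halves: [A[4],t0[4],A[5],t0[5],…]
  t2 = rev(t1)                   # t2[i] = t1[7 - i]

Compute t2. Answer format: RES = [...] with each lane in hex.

  t0: 13 d1 cc 7e a6 72 3f 62
  t1: cc a6 7e 72 a6 3f 72 62
  t2: 62 72 3f a6 72 7e a6 cc

RES = [0x62, 0x72, 0x3f, 0xa6, 0x72, 0x7e, 0xa6, 0xcc]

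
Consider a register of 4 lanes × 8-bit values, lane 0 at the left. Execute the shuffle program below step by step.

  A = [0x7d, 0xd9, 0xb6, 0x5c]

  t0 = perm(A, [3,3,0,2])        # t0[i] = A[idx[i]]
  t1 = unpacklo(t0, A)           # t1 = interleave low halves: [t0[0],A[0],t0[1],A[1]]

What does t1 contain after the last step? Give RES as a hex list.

  t0: 5c 5c 7d b6
  t1: 5c 7d 5c d9

RES = [ 0x5c  0x7d  0x5c  0xd9 ]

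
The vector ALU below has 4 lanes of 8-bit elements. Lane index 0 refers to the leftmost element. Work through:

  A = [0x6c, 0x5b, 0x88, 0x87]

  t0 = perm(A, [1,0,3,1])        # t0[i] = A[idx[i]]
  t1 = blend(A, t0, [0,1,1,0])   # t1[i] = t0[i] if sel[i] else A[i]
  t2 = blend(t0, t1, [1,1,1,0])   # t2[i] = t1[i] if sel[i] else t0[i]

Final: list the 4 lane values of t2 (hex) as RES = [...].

t0 = [0x5b, 0x6c, 0x87, 0x5b]
t1 = [0x6c, 0x6c, 0x87, 0x87]
t2 = [0x6c, 0x6c, 0x87, 0x5b]

RES = [0x6c, 0x6c, 0x87, 0x5b]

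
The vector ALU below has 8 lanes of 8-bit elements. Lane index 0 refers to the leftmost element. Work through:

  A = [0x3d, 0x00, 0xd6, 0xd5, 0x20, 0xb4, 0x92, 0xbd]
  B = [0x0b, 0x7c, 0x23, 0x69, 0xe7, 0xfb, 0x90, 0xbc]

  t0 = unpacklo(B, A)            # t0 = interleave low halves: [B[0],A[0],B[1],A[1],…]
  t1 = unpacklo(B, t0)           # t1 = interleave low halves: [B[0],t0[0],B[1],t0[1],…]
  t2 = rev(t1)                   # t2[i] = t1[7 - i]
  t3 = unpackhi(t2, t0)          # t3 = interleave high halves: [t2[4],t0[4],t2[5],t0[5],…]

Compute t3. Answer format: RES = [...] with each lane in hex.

RES = [0x3d, 0x23, 0x7c, 0xd6, 0x0b, 0x69, 0x0b, 0xd5]

  t0: 0b 3d 7c 00 23 d6 69 d5
  t1: 0b 0b 7c 3d 23 7c 69 00
  t2: 00 69 7c 23 3d 7c 0b 0b
  t3: 3d 23 7c d6 0b 69 0b d5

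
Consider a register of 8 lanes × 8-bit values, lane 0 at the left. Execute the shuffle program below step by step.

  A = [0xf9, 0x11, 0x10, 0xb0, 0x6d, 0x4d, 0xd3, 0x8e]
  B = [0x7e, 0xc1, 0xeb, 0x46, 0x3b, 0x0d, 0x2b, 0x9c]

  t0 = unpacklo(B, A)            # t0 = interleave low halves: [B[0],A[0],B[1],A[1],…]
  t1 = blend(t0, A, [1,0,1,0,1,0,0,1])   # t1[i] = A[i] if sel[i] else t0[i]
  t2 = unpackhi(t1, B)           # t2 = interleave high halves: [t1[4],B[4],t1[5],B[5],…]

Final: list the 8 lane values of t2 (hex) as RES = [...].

RES = [ 0x6d  0x3b  0x10  0x0d  0x46  0x2b  0x8e  0x9c ]

→ t0 |7e|f9|c1|11|eb|10|46|b0|
→ t1 |f9|f9|10|11|6d|10|46|8e|
→ t2 |6d|3b|10|0d|46|2b|8e|9c|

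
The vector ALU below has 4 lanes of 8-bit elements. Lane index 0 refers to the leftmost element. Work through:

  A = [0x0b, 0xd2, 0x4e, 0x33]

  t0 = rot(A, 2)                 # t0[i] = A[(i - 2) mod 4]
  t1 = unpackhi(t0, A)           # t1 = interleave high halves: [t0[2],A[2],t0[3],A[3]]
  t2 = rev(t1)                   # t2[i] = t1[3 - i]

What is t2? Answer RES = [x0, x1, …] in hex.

RES = [ 0x33  0xd2  0x4e  0x0b ]

  t0: 4e 33 0b d2
  t1: 0b 4e d2 33
  t2: 33 d2 4e 0b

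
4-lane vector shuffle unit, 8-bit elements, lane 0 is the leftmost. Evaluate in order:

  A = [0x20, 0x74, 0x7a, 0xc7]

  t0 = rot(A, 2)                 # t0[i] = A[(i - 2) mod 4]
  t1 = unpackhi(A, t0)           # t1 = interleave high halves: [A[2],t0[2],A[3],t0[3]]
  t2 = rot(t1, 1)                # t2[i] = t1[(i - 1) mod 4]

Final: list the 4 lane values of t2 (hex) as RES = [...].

RES = [ 0x74  0x7a  0x20  0xc7 ]

t0 = [0x7a, 0xc7, 0x20, 0x74]
t1 = [0x7a, 0x20, 0xc7, 0x74]
t2 = [0x74, 0x7a, 0x20, 0xc7]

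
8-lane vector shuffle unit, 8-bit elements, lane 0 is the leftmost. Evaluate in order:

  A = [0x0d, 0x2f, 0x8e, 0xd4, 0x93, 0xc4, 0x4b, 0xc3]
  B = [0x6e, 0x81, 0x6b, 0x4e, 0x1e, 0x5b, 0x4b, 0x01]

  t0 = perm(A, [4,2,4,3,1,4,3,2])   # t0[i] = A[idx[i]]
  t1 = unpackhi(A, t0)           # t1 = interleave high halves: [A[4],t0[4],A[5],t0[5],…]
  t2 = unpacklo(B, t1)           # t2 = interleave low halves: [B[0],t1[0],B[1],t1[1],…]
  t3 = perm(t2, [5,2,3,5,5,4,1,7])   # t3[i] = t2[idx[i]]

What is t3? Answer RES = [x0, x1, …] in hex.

RES = [0xc4, 0x81, 0x2f, 0xc4, 0xc4, 0x6b, 0x93, 0x93]

  t0: 93 8e 93 d4 2f 93 d4 8e
  t1: 93 2f c4 93 4b d4 c3 8e
  t2: 6e 93 81 2f 6b c4 4e 93
  t3: c4 81 2f c4 c4 6b 93 93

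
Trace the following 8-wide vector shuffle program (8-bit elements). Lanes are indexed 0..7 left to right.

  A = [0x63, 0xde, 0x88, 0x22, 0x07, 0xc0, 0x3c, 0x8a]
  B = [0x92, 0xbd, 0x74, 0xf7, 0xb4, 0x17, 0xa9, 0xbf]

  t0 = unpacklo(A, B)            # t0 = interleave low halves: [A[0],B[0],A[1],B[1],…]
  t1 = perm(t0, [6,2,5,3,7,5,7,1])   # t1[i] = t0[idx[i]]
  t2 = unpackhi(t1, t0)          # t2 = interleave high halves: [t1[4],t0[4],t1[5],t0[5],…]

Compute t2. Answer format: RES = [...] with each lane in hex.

→ t0 |63|92|de|bd|88|74|22|f7|
→ t1 |22|de|74|bd|f7|74|f7|92|
→ t2 |f7|88|74|74|f7|22|92|f7|

RES = [ 0xf7  0x88  0x74  0x74  0xf7  0x22  0x92  0xf7 ]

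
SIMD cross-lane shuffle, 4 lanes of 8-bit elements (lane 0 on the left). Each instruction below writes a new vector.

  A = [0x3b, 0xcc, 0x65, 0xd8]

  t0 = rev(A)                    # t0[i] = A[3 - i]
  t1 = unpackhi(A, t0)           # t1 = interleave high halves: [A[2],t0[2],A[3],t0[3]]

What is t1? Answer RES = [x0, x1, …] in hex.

RES = [0x65, 0xcc, 0xd8, 0x3b]

t0 = [0xd8, 0x65, 0xcc, 0x3b]
t1 = [0x65, 0xcc, 0xd8, 0x3b]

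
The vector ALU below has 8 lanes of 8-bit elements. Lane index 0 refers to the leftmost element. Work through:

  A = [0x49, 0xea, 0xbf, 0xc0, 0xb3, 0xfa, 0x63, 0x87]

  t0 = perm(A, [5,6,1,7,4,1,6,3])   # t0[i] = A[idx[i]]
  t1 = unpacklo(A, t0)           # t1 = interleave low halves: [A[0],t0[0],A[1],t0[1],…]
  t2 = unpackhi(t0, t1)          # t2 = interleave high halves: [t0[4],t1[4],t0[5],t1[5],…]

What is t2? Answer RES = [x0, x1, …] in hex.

RES = [ 0xb3  0xbf  0xea  0xea  0x63  0xc0  0xc0  0x87 ]

→ t0 |fa|63|ea|87|b3|ea|63|c0|
→ t1 |49|fa|ea|63|bf|ea|c0|87|
→ t2 |b3|bf|ea|ea|63|c0|c0|87|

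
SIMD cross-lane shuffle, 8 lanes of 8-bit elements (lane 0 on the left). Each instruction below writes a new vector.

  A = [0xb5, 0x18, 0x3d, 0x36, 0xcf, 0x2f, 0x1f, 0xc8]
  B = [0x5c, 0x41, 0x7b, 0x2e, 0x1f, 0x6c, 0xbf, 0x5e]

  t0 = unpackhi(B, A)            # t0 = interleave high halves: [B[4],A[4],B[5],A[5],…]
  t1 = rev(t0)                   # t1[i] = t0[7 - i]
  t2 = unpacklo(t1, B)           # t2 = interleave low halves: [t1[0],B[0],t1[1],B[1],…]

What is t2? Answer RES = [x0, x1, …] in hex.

RES = [ 0xc8  0x5c  0x5e  0x41  0x1f  0x7b  0xbf  0x2e ]

  t0: 1f cf 6c 2f bf 1f 5e c8
  t1: c8 5e 1f bf 2f 6c cf 1f
  t2: c8 5c 5e 41 1f 7b bf 2e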